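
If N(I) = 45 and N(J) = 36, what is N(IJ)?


N(IJ) = N(I) * N(J)
= 45 * 36
= 1620

1620


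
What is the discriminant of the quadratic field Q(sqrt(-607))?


For K = Q(sqrt(d)) with d squarefree: disc(K) = d if d = 1 mod 4, and disc(K) = 4d if d = 2 or 3 mod 4.
Here d = -607, and d mod 4 = 1.
d = 1 mod 4 (O_K = Z[(1+sqrt(d))/2]), so disc(K) = d = -607

-607


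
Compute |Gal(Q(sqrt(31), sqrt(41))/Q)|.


The 2 square roots of distinct primes are multiplicatively independent over Q,
so [K:Q] = 2^2 and Gal(K/Q) is isomorphic to (Z/2Z)^2.
|Gal| = 2^2 = 4

4


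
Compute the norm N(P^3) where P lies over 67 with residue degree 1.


N(P^a) = p^(a*f)
= 67^(3*1)
= 67^3
= 300763

300763


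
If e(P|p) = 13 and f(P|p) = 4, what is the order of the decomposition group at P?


|D_P| = e * f
= 13 * 4
= 52

52


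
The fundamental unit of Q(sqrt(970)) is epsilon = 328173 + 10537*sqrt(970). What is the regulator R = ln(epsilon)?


epsilon = 328173 + 10537*sqrt(970)
= 656346.0000
R = ln(656346.0000)
= 13.3944

13.3944


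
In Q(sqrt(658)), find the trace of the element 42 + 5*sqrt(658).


Tr(a + b*sqrt(d)) = (a + b*sqrt(d)) + (a - b*sqrt(d)) = 2a
= 2 * (42)
= 84

84


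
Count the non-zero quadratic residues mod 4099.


For prime p, the number of non-zero quadratic residues is (p-1)/2.
= (4099-1)/2
= 2049

2049


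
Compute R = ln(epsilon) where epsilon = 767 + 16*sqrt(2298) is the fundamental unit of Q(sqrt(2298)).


epsilon = 767 + 16*sqrt(2298)
= 1533.9993
R = ln(1533.9993)
= 7.3356

7.3356


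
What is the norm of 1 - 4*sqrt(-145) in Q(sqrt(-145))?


N(a + b*sqrt(d)) = a^2 - d*b^2
= (1)^2 - (-145)*(-4)^2
= 1 + 2320
= 2321

2321


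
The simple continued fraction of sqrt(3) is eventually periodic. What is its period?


Run the CF algorithm for sqrt(3).
a_0 = floor(sqrt(3)) = 1; set m_0=0, q_0=1.
Recurrence: m' = q*a - m,  q' = (d - m'^2)/q,  a' = floor((a_0 + m')/q').
  step 1: m=1, q=2, a=1
  step 2: m=1, q=1, a=2
a_2 = 2*a_0 = 2, so the period closes here.
sqrt(3) = [1; 1, 2]
Period length = 2

2


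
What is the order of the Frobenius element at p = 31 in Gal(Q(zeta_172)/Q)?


The Frobenius at p in Gal(Q(zeta_n)/Q) = (Z/nZ)* is the class of p, so its order is ord_172(31), the smallest k >= 1 with 31^k = 1 mod 172.
n = 172 = 2^2 * 43, phi(172) = 84; the order divides phi(n).
Divisors of 84: 1, 2, 3, 4, 6, 7, 12, 14, 21, 28, 42, 84
Repeated squaring mod 172: 31^1 = 31, 31^2 = 101, 31^4 = 53, 31^8 = 57, 31^16 = 153, 31^32 = 17, 31^64 = 117
Test divisors in increasing order:
  k=1: 31^1 = 31 mod 172
  k=2: 31^2 = 101 mod 172
  k=3: 31^3 = 101 * 31 = 35 mod 172
  k=4: 31^4 = 53 mod 172
  k=6: 31^6 = 53 * 101 = 21 mod 172
  k=7: 31^7 = 53 * 101 * 31 = 135 mod 172
  k=12: 31^12 = 57 * 53 = 97 mod 172
  k=14: 31^14 = 57 * 53 * 101 = 165 mod 172
  k=21: 31^21 = 153 * 53 * 31 = 87 mod 172
  k=28: 31^28 = 153 * 57 * 53 = 49 mod 172
  k=42: 31^42 = 17 * 57 * 101 = 1 mod 172  <- first divisor giving 1
Order = 42

42


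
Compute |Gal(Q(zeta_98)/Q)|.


|Gal(Q(zeta_98)/Q)| = phi(98)
= 42

42


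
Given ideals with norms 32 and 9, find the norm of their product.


N(IJ) = N(I) * N(J)
= 32 * 9
= 288

288


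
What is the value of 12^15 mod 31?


p = 31 is prime and the exponent is (p-1)/2 = 15, so by Euler's criterion 12^15 = (12/31) = +1 or -1 mod 31.
Compute by square-and-multiply:
  15 = 8 + 4 + 2 + 1 (binary 1111)
  Repeated squaring mod 31: 12^1 = 12, 12^2 = 20, 12^4 = 28, 12^8 = 9
  12^15 = 12^8 * 12^4 * 12^2 * 12^1 = 9 * 28 * 20 * 12 mod 31
    9 * 28 = 252 = 4 mod 31
    4 * 20 = 80 = 18 mod 31
    18 * 12 = 216 = 30 mod 31
  12^15 = 30 mod 31
Result 30 = p - 1 = -1 mod 31: 12 is a quadratic non-residue mod 31. As a residue in [0, p-1] the value is 30.
12^15 mod 31 = 30

30


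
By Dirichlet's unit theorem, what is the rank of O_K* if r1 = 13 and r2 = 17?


By Dirichlet's unit theorem:
rank = r1 + r2 - 1
= 13 + 17 - 1
= 29

29


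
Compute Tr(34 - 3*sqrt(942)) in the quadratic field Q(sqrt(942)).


Tr(a + b*sqrt(d)) = (a + b*sqrt(d)) + (a - b*sqrt(d)) = 2a
= 2 * (34)
= 68

68


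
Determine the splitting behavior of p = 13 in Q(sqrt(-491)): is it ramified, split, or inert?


K = Q(sqrt(-491)). Since d mod 4 = 1, disc(K) = -491.
Check p | disc: -491 mod 13 = 3.
p does not divide disc. Compute Legendre symbol (d/p):
3^((13-1)/2) mod 13 = 1
(d/p) = 1, so p splits: (p) = P*P' with e=1, f=1, g=2.
Therefore p is split.

split


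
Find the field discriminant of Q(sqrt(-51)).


For K = Q(sqrt(d)) with d squarefree: disc(K) = d if d = 1 mod 4, and disc(K) = 4d if d = 2 or 3 mod 4.
Here d = -51, and d mod 4 = 1.
d = 1 mod 4 (O_K = Z[(1+sqrt(d))/2]), so disc(K) = d = -51

-51


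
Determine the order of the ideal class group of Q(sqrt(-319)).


K = Q(sqrt(-319)). d mod 4 = 1, so D = disc(K) = d = -319
h(K) equals the number of primitive reduced positive-definite forms (a, b, c) = a*x^2 + b*x*y + c*y^2 with b^2 - 4ac = D,
where reduced means |b| <= a <= c, with b >= 0 whenever |b| = a or a = c, and primitive means gcd(a, b, c) = 1.
Reduced forces 3a^2 <= |D| = 319, so 1 <= a <= 10; b must have the parity of D, and c = (b^2 - D)/(4a) must be an integer >= a.
Enumerate a = 1..10, b in [-a, a]:
  a=1: (1, 1, 80)  [1]
  a=2: (2, -1, 40), (2, 1, 40)  [2]
  a=3: none
  a=4: (4, -1, 20), (4, 1, 20)  [2]
  a=5: (5, -1, 16), (5, 1, 16)  [2]
  a=6..7: none
  a=8: (8, -1, 10), (8, 1, 10)  [2]
  a=9: none
  a=10: (10, 9, 10)  [1]
Total reduced forms: 1 + 2 + 2 + 2 + 2 + 1 = 10
h = 10

10


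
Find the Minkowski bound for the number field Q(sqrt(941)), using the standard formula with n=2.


d = 941, d mod 4 = 1, so disc(K) = d = 941; |disc(K)| = 941
Real quadratic field, so n = 2, s = r2 = 0, r1 = 2
M = (n!/n^n) * (4/pi)^s * sqrt(|disc(K)|) = (2!/2^2) * (4/pi)^0 * sqrt(941)
= 0.5 * 1.000000 * 30.675723
= 15.3379

15.3379


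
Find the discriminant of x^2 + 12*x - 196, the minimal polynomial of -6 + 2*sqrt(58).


The element -6 + 2*sqrt(58) has minimal polynomial:
x^2 + 12*x - 196
Discriminant = (12)^2 - 4*(-196)
= 144 + 784
= 928

928


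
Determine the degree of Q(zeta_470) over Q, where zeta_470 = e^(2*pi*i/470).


The degree equals Euler's totient phi(470).
470 = 2 * 5 * 47
phi(470) = 184

184


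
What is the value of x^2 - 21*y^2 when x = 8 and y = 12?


x^2 - d*y^2
= 8^2 - 21*12^2
= 64 - 3024
= -2960

-2960


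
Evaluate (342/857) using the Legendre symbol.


p = 857 is prime, so compute (342/857) with the reciprocity algorithm (Jacobi-symbol steps: pull out 2s via (2/n), flip via reciprocity, reduce):
  pull out 2: (2/857) = +1  (since 857 mod 8 = 1)
  reciprocity: (171/857) -> +(857/171)
  reduce: (2/171)
  pull out 2: (2/171) = -1  (since 171 mod 8 = 3)
  (1/171) = 1
Product of signs = -1
(342/857) = -1

-1


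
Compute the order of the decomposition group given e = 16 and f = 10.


|D_P| = e * f
= 16 * 10
= 160

160


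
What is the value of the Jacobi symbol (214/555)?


Compute (214/555) via quadratic reciprocity:
  pull out 2: (2/555) = -1  (since 555 mod 8 = 3)
  reciprocity: (107/555) -> -(555/107)
  reduce: (20/107)
  pull out 2: (2/107) = -1  (since 107 mod 8 = 3)
  pull out 2: (2/107) = -1  (since 107 mod 8 = 3)
  reciprocity: (5/107) -> +(107/5)
  reduce: (2/5)
  pull out 2: (2/5) = -1  (since 5 mod 8 = 5)
  (1/5) = 1
Product of signs = -1

-1


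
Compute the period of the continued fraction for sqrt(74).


Run the CF algorithm for sqrt(74).
a_0 = floor(sqrt(74)) = 8; set m_0=0, q_0=1.
Recurrence: m' = q*a - m,  q' = (d - m'^2)/q,  a' = floor((a_0 + m')/q').
  step 1: m=8, q=10, a=1
  step 2: m=2, q=7, a=1
  step 3: m=5, q=7, a=1
  step 4: m=2, q=10, a=1
  step 5: m=8, q=1, a=16
a_5 = 2*a_0 = 16, so the period closes here.
sqrt(74) = [8; 1, 1, 1, 1, 16]
Period length = 5

5


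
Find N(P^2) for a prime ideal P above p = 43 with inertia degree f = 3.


N(P^a) = p^(a*f)
= 43^(2*3)
= 43^6
= 6321363049

6321363049


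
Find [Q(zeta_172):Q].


The degree equals Euler's totient phi(172).
172 = 2^2 * 43
phi(172) = 84

84


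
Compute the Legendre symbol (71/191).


p = 191 is prime, so compute (71/191) with the reciprocity algorithm (Jacobi-symbol steps: pull out 2s via (2/n), flip via reciprocity, reduce):
  reciprocity: (71/191) -> -(191/71)
  reduce: (49/71)
  reciprocity: (49/71) -> +(71/49)
  reduce: (22/49)
  pull out 2: (2/49) = +1  (since 49 mod 8 = 1)
  reciprocity: (11/49) -> +(49/11)
  reduce: (5/11)
  reciprocity: (5/11) -> +(11/5)
  reduce: (1/5)
  (1/5) = 1
Product of signs = -1
(71/191) = -1

-1


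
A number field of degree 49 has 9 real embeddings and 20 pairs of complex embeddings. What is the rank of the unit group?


By Dirichlet's unit theorem:
rank = r1 + r2 - 1
= 9 + 20 - 1
= 28

28


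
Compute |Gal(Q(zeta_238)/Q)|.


|Gal(Q(zeta_238)/Q)| = phi(238)
= 96

96


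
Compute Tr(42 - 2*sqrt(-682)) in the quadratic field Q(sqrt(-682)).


Tr(a + b*sqrt(d)) = (a + b*sqrt(d)) + (a - b*sqrt(d)) = 2a
= 2 * (42)
= 84

84


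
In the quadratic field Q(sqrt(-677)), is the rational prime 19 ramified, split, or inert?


K = Q(sqrt(-677)). Since d mod 4 = 3, disc(K) = -2708.
Check p | disc: -2708 mod 19 = 9.
p does not divide disc. Compute Legendre symbol (d/p):
7^((19-1)/2) mod 19 = 1
(d/p) = 1, so p splits: (p) = P*P' with e=1, f=1, g=2.
Therefore p is split.

split


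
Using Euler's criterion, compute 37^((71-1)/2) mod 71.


p = 71 is prime and the exponent is (p-1)/2 = 35, so by Euler's criterion 37^35 = (37/71) = +1 or -1 mod 71.
Compute by square-and-multiply:
  35 = 32 + 2 + 1 (binary 100011)
  Repeated squaring mod 71: 37^1 = 37, 37^2 = 20, 37^4 = 45, 37^8 = 37, 37^16 = 20, 37^32 = 45
  37^35 = 37^32 * 37^2 * 37^1 = 45 * 20 * 37 mod 71
    45 * 20 = 900 = 48 mod 71
    48 * 37 = 1776 = 1 mod 71
  37^35 = 1 mod 71
Result 1: 37 is a quadratic residue mod 71.
37^35 mod 71 = 1

1


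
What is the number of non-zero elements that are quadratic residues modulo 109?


For prime p, the number of non-zero quadratic residues is (p-1)/2.
= (109-1)/2
= 54

54


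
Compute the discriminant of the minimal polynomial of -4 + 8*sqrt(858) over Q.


The element -4 + 8*sqrt(858) has minimal polynomial:
x^2 + 8*x - 54896
Discriminant = (8)^2 - 4*(-54896)
= 64 + 219584
= 219648

219648


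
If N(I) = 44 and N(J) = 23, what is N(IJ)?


N(IJ) = N(I) * N(J)
= 44 * 23
= 1012

1012


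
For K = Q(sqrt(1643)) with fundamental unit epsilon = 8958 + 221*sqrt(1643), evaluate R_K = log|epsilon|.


epsilon = 8958 + 221*sqrt(1643)
= 17915.9999
R = ln(17915.9999)
= 9.7934

9.7934


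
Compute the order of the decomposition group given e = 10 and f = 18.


|D_P| = e * f
= 10 * 18
= 180

180


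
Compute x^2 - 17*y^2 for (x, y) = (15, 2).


x^2 - d*y^2
= 15^2 - 17*2^2
= 225 - 68
= 157

157


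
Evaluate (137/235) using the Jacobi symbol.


Compute (137/235) via quadratic reciprocity:
  reciprocity: (137/235) -> +(235/137)
  reduce: (98/137)
  pull out 2: (2/137) = +1  (since 137 mod 8 = 1)
  reciprocity: (49/137) -> +(137/49)
  reduce: (39/49)
  reciprocity: (39/49) -> +(49/39)
  reduce: (10/39)
  pull out 2: (2/39) = +1  (since 39 mod 8 = 7)
  reciprocity: (5/39) -> +(39/5)
  reduce: (4/5)
  pull out 2: (2/5) = -1  (since 5 mod 8 = 5)
  pull out 2: (2/5) = -1  (since 5 mod 8 = 5)
  (1/5) = 1
Product of signs = 1

1


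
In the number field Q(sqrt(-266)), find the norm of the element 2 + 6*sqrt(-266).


N(a + b*sqrt(d)) = a^2 - d*b^2
= (2)^2 - (-266)*(6)^2
= 4 + 9576
= 9580

9580


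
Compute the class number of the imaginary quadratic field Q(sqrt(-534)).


K = Q(sqrt(-534)). d mod 4 = 2, so D = disc(K) = 4d = -2136
h(K) equals the number of primitive reduced positive-definite forms (a, b, c) = a*x^2 + b*x*y + c*y^2 with b^2 - 4ac = D,
where reduced means |b| <= a <= c, with b >= 0 whenever |b| = a or a = c, and primitive means gcd(a, b, c) = 1.
Reduced forces 3a^2 <= |D| = 2136, so 1 <= a <= 26; b must have the parity of D, and c = (b^2 - D)/(4a) must be an integer >= a.
Enumerate a = 1..26, b in [-a, a]:
  a=1: (1, 0, 534)  [1]
  a=2: (2, 0, 267)  [1]
  a=3: (3, 0, 178)  [1]
  a=4: none
  a=5: (5, -2, 107), (5, 2, 107)  [2]
  a=6: (6, 0, 89)  [1]
  a=7..9: none
  a=10: (10, -8, 55), (10, 8, 55)  [2]
  a=11: (11, -8, 50), (11, 8, 50)  [2]
  a=12: none
  a=13: (13, -10, 43), (13, 10, 43)  [2]
  a=14: none
  a=15: (15, -12, 38), (15, 12, 38)  [2]
  a=16..18: none
  a=19: (19, -12, 30), (19, 12, 30)  [2]
  a=20..21: none
  a=22: (22, -8, 25), (22, 8, 25)  [2]
  a=23: (23, -16, 26), (23, 16, 26)  [2]
  a=24..26: none
Total reduced forms: 1 + 1 + 1 + 2 + 1 + 2 + 2 + 2 + 2 + 2 + 2 + 2 = 20
h = 20

20


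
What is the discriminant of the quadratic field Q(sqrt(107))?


For K = Q(sqrt(d)) with d squarefree: disc(K) = d if d = 1 mod 4, and disc(K) = 4d if d = 2 or 3 mod 4.
Here d = 107, and d mod 4 = 3.
d = 3 mod 4, not 1 (O_K = Z[sqrt(d)]), so disc(K) = 4d = 4 * (107) = 428

428


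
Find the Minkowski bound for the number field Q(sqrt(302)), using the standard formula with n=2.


d = 302, d mod 4 = 2, so disc(K) = 4d = 1208; |disc(K)| = 1208
Real quadratic field, so n = 2, s = r2 = 0, r1 = 2
M = (n!/n^n) * (4/pi)^s * sqrt(|disc(K)|) = (2!/2^2) * (4/pi)^0 * sqrt(1208)
= 0.5 * 1.000000 * 34.756294
= 17.3781

17.3781


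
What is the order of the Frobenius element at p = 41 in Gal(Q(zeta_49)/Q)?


The Frobenius at p in Gal(Q(zeta_n)/Q) = (Z/nZ)* is the class of p, so its order is ord_49(41), the smallest k >= 1 with 41^k = 1 mod 49.
n = 49 = 7^2, phi(49) = 42; the order divides phi(n).
Divisors of 42: 1, 2, 3, 6, 7, 14, 21, 42
Repeated squaring mod 49: 41^1 = 41, 41^2 = 15, 41^4 = 29, 41^8 = 8, 41^16 = 15, 41^32 = 29
Test divisors in increasing order:
  k=1: 41^1 = 41 mod 49
  k=2: 41^2 = 15 mod 49
  k=3: 41^3 = 15 * 41 = 27 mod 49
  k=6: 41^6 = 29 * 15 = 43 mod 49
  k=7: 41^7 = 29 * 15 * 41 = 48 mod 49
  k=14: 41^14 = 8 * 29 * 15 = 1 mod 49  <- first divisor giving 1
Order = 14

14


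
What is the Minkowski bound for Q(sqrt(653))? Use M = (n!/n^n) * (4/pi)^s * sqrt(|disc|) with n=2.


d = 653, d mod 4 = 1, so disc(K) = d = 653; |disc(K)| = 653
Real quadratic field, so n = 2, s = r2 = 0, r1 = 2
M = (n!/n^n) * (4/pi)^s * sqrt(|disc(K)|) = (2!/2^2) * (4/pi)^0 * sqrt(653)
= 0.5 * 1.000000 * 25.553865
= 12.7769

12.7769


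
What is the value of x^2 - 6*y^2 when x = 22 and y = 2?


x^2 - d*y^2
= 22^2 - 6*2^2
= 484 - 24
= 460

460


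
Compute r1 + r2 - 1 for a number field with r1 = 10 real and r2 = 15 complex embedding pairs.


By Dirichlet's unit theorem:
rank = r1 + r2 - 1
= 10 + 15 - 1
= 24

24


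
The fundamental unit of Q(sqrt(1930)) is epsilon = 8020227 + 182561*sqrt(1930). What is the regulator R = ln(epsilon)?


epsilon = 8020227 + 182561*sqrt(1930)
= 1.6040e+07
R = ln(1.6040e+07)
= 16.5906

16.5906


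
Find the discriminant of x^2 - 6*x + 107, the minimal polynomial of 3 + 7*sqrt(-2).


The element 3 + 7*sqrt(-2) has minimal polynomial:
x^2 - 6*x + 107
Discriminant = (-6)^2 - 4*(107)
= 36 - 428
= -392

-392


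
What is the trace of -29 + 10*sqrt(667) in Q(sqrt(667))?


Tr(a + b*sqrt(d)) = (a + b*sqrt(d)) + (a - b*sqrt(d)) = 2a
= 2 * (-29)
= -58

-58


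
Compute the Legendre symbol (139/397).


p = 397 is prime, so compute (139/397) with the reciprocity algorithm (Jacobi-symbol steps: pull out 2s via (2/n), flip via reciprocity, reduce):
  reciprocity: (139/397) -> +(397/139)
  reduce: (119/139)
  reciprocity: (119/139) -> -(139/119)
  reduce: (20/119)
  pull out 2: (2/119) = +1  (since 119 mod 8 = 7)
  pull out 2: (2/119) = +1  (since 119 mod 8 = 7)
  reciprocity: (5/119) -> +(119/5)
  reduce: (4/5)
  pull out 2: (2/5) = -1  (since 5 mod 8 = 5)
  pull out 2: (2/5) = -1  (since 5 mod 8 = 5)
  (1/5) = 1
Product of signs = -1
(139/397) = -1

-1


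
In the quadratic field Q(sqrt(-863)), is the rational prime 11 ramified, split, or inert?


K = Q(sqrt(-863)). Since d mod 4 = 1, disc(K) = -863.
Check p | disc: -863 mod 11 = 6.
p does not divide disc. Compute Legendre symbol (d/p):
6^((11-1)/2) mod 11 = -1
(d/p) = -1, so p is inert: (p) stays prime with e=1, f=2, g=1.
Therefore p is inert.

inert


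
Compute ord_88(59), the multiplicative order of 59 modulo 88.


We want ord_88(59), the smallest k >= 1 with 59^k = 1 mod 88.
n = 88 = 2^3 * 11, phi(88) = 40; the order divides phi(n).
Divisors of 40: 1, 2, 4, 5, 8, 10, 20, 40
Repeated squaring mod 88: 59^1 = 59, 59^2 = 49, 59^4 = 25, 59^8 = 9, 59^16 = 81, 59^32 = 49
Test divisors in increasing order:
  k=1: 59^1 = 59 mod 88
  k=2: 59^2 = 49 mod 88
  k=4: 59^4 = 25 mod 88
  k=5: 59^5 = 25 * 59 = 67 mod 88
  k=8: 59^8 = 9 mod 88
  k=10: 59^10 = 9 * 49 = 1 mod 88  <- first divisor giving 1
Order = 10

10


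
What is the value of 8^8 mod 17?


p = 17 is prime and the exponent is (p-1)/2 = 8, so by Euler's criterion 8^8 = (8/17) = +1 or -1 mod 17.
Compute by square-and-multiply:
  8 = 8 (binary 1000)
  Repeated squaring mod 17: 8^1 = 8, 8^2 = 13, 8^4 = 16, 8^8 = 1
  8^8 = 1 mod 17
Result 1: 8 is a quadratic residue mod 17.
8^8 mod 17 = 1

1


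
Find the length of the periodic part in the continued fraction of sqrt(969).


Run the CF algorithm for sqrt(969).
a_0 = floor(sqrt(969)) = 31; set m_0=0, q_0=1.
Recurrence: m' = q*a - m,  q' = (d - m'^2)/q,  a' = floor((a_0 + m')/q').
  step 1: m=31, q=8, a=7
  step 2: m=25, q=43, a=1
  step 3: m=18, q=15, a=3
  step 4: m=27, q=16, a=3
  step 5: m=21, q=33, a=1
  step 6: m=12, q=25, a=1
  step 7: m=13, q=32, a=1
  step 8: m=19, q=19, a=2
  step 9: m=19, q=32, a=1
  step 10: m=13, q=25, a=1
  step 11: m=12, q=33, a=1
  step 12: m=21, q=16, a=3
  step 13: m=27, q=15, a=3
  step 14: m=18, q=43, a=1
  step 15: m=25, q=8, a=7
  step 16: m=31, q=1, a=62
a_16 = 2*a_0 = 62, so the period closes here.
sqrt(969) = [31; 7, 1, 3, 3, 1, 1, 1, 2, 1, 1, 1, 3, 3, 1, 7, 62]
Period length = 16

16


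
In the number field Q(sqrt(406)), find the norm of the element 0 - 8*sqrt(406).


N(a + b*sqrt(d)) = a^2 - d*b^2
= (0)^2 - (406)*(-8)^2
= 0 - 25984
= -25984

-25984


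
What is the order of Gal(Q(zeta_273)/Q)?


|Gal(Q(zeta_273)/Q)| = phi(273)
= 144

144


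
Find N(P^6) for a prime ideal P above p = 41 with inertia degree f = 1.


N(P^a) = p^(a*f)
= 41^(6*1)
= 41^6
= 4750104241

4750104241


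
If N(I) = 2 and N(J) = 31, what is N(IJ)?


N(IJ) = N(I) * N(J)
= 2 * 31
= 62

62


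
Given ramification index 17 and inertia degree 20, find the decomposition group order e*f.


|D_P| = e * f
= 17 * 20
= 340

340


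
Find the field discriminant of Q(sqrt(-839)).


For K = Q(sqrt(d)) with d squarefree: disc(K) = d if d = 1 mod 4, and disc(K) = 4d if d = 2 or 3 mod 4.
Here d = -839, and d mod 4 = 1.
d = 1 mod 4 (O_K = Z[(1+sqrt(d))/2]), so disc(K) = d = -839

-839


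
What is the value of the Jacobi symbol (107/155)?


Compute (107/155) via quadratic reciprocity:
  reciprocity: (107/155) -> -(155/107)
  reduce: (48/107)
  pull out 2: (2/107) = -1  (since 107 mod 8 = 3)
  pull out 2: (2/107) = -1  (since 107 mod 8 = 3)
  pull out 2: (2/107) = -1  (since 107 mod 8 = 3)
  pull out 2: (2/107) = -1  (since 107 mod 8 = 3)
  reciprocity: (3/107) -> -(107/3)
  reduce: (2/3)
  pull out 2: (2/3) = -1  (since 3 mod 8 = 3)
  (1/3) = 1
Product of signs = -1

-1


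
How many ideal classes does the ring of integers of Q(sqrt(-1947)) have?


K = Q(sqrt(-1947)). d mod 4 = 1, so D = disc(K) = d = -1947
h(K) equals the number of primitive reduced positive-definite forms (a, b, c) = a*x^2 + b*x*y + c*y^2 with b^2 - 4ac = D,
where reduced means |b| <= a <= c, with b >= 0 whenever |b| = a or a = c, and primitive means gcd(a, b, c) = 1.
Reduced forces 3a^2 <= |D| = 1947, so 1 <= a <= 25; b must have the parity of D, and c = (b^2 - D)/(4a) must be an integer >= a.
Enumerate a = 1..25, b in [-a, a]:
  a=1: (1, 1, 487)  [1]
  a=2: none
  a=3: (3, 3, 163)  [1]
  a=4..10: none
  a=11: (11, 11, 47)  [1]
  a=12: none
  a=13: (13, -9, 39), (13, 9, 39)  [2]
  a=14..16: none
  a=17: (17, -5, 29), (17, 5, 29)  [2]
  a=18..22: none
  a=23: (23, 13, 23)  [1]
  a=24..25: none
Total reduced forms: 1 + 1 + 1 + 2 + 2 + 1 = 8
h = 8

8


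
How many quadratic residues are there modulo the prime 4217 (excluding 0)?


For prime p, the number of non-zero quadratic residues is (p-1)/2.
= (4217-1)/2
= 2108

2108


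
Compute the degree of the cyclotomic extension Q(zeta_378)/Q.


The degree equals Euler's totient phi(378).
378 = 2 * 3^3 * 7
phi(378) = 108

108


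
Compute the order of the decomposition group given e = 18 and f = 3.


|D_P| = e * f
= 18 * 3
= 54

54


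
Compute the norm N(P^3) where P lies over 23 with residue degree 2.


N(P^a) = p^(a*f)
= 23^(3*2)
= 23^6
= 148035889

148035889


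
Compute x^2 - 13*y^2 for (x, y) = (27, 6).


x^2 - d*y^2
= 27^2 - 13*6^2
= 729 - 468
= 261

261


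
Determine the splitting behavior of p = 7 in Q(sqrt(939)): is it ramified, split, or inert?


K = Q(sqrt(939)). Since d mod 4 = 3, disc(K) = 3756.
Check p | disc: 3756 mod 7 = 4.
p does not divide disc. Compute Legendre symbol (d/p):
1^((7-1)/2) mod 7 = 1
(d/p) = 1, so p splits: (p) = P*P' with e=1, f=1, g=2.
Therefore p is split.

split


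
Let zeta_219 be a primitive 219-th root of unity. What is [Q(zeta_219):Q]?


The degree equals Euler's totient phi(219).
219 = 3 * 73
phi(219) = 144

144


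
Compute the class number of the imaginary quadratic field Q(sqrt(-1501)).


K = Q(sqrt(-1501)). d mod 4 = 3, so D = disc(K) = 4d = -6004
h(K) equals the number of primitive reduced positive-definite forms (a, b, c) = a*x^2 + b*x*y + c*y^2 with b^2 - 4ac = D,
where reduced means |b| <= a <= c, with b >= 0 whenever |b| = a or a = c, and primitive means gcd(a, b, c) = 1.
Reduced forces 3a^2 <= |D| = 6004, so 1 <= a <= 44; b must have the parity of D, and c = (b^2 - D)/(4a) must be an integer >= a.
Enumerate a = 1..44, b in [-a, a]:
  a=1: (1, 0, 1501)  [1]
  a=2: (2, 2, 751)  [1]
  a=3..4: none
  a=5: (5, -4, 301), (5, 4, 301)  [2]
  a=6: none
  a=7: (7, -4, 215), (7, 4, 215)  [2]
  a=8..9: none
  a=10: (10, -6, 151), (10, 6, 151)  [2]
  a=11..13: none
  a=14: (14, -10, 109), (14, 10, 109)  [2]
  a=15..18: none
  a=19: (19, 0, 79)  [1]
  a=20..24: none
  a=25: (25, -14, 62), (25, 14, 62)  [2]
  a=26..28: none
  a=29: (29, -12, 53), (29, 12, 53)  [2]
  a=30: none
  a=31: (31, -14, 50), (31, 14, 50)  [2]
  a=32..34: none
  a=35: (35, -24, 47), (35, -4, 43), (35, 4, 43), (35, 24, 47)  [4]
  a=36: none
  a=37: (37, -8, 41), (37, 8, 41)  [2]
  a=38: (38, 38, 49)  [1]
  a=39..44: none
Total reduced forms: 1 + 1 + 2 + 2 + 2 + 2 + 1 + 2 + 2 + 2 + 4 + 2 + 1 = 24
h = 24

24


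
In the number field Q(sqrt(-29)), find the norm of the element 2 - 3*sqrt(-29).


N(a + b*sqrt(d)) = a^2 - d*b^2
= (2)^2 - (-29)*(-3)^2
= 4 + 261
= 265

265


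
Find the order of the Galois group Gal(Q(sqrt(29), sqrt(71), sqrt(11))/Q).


The 3 square roots of distinct primes are multiplicatively independent over Q,
so [K:Q] = 2^3 and Gal(K/Q) is isomorphic to (Z/2Z)^3.
|Gal| = 2^3 = 8

8


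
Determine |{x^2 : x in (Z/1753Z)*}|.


For prime p, the number of non-zero quadratic residues is (p-1)/2.
= (1753-1)/2
= 876

876


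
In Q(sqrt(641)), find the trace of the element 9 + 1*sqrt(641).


Tr(a + b*sqrt(d)) = (a + b*sqrt(d)) + (a - b*sqrt(d)) = 2a
= 2 * (9)
= 18

18


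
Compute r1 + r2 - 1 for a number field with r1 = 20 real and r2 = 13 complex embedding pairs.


By Dirichlet's unit theorem:
rank = r1 + r2 - 1
= 20 + 13 - 1
= 32

32


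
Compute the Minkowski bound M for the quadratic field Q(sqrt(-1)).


d = -1, d mod 4 = 3, so disc(K) = 4d = -4; |disc(K)| = 4
Imaginary quadratic field, so n = 2, s = r2 = 1, r1 = 0
M = (n!/n^n) * (4/pi)^s * sqrt(|disc(K)|) = (2!/2^2) * (4/pi)^1 * sqrt(4)
= 0.5 * 1.273240 * 2.000000
= 1.2732

1.2732


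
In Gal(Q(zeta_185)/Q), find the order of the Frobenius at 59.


The Frobenius at p in Gal(Q(zeta_n)/Q) = (Z/nZ)* is the class of p, so its order is ord_185(59), the smallest k >= 1 with 59^k = 1 mod 185.
n = 185 = 5 * 37, phi(185) = 144; the order divides phi(n).
Divisors of 144: 1, 2, 3, 4, 6, 8, 9, 12, 16, 18, 24, 36, 48, 72, 144
Repeated squaring mod 185: 59^1 = 59, 59^2 = 151, 59^4 = 46, 59^8 = 81, 59^16 = 86, 59^32 = 181, 59^64 = 16, 59^128 = 71
Test divisors in increasing order:
  k=1: 59^1 = 59 mod 185
  k=2: 59^2 = 151 mod 185
  k=3: 59^3 = 151 * 59 = 29 mod 185
  k=4: 59^4 = 46 mod 185
  k=6: 59^6 = 46 * 151 = 101 mod 185
  k=8: 59^8 = 81 mod 185
  k=9: 59^9 = 81 * 59 = 154 mod 185
  k=12: 59^12 = 81 * 46 = 26 mod 185
  k=16: 59^16 = 86 mod 185
  k=18: 59^18 = 86 * 151 = 36 mod 185
  k=24: 59^24 = 86 * 81 = 121 mod 185
  k=36: 59^36 = 181 * 46 = 1 mod 185  <- first divisor giving 1
Order = 36

36


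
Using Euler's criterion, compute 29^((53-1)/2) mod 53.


p = 53 is prime and the exponent is (p-1)/2 = 26, so by Euler's criterion 29^26 = (29/53) = +1 or -1 mod 53.
Compute by square-and-multiply:
  26 = 16 + 8 + 2 (binary 11010)
  Repeated squaring mod 53: 29^1 = 29, 29^2 = 46, 29^4 = 49, 29^8 = 16, 29^16 = 44
  29^26 = 29^16 * 29^8 * 29^2 = 44 * 16 * 46 mod 53
    44 * 16 = 704 = 15 mod 53
    15 * 46 = 690 = 1 mod 53
  29^26 = 1 mod 53
Result 1: 29 is a quadratic residue mod 53.
29^26 mod 53 = 1

1


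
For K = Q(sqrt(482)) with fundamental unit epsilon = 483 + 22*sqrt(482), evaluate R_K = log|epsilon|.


epsilon = 483 + 22*sqrt(482)
= 965.9990
R = ln(965.9990)
= 6.8732

6.8732


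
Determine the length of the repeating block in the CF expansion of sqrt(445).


Run the CF algorithm for sqrt(445).
a_0 = floor(sqrt(445)) = 21; set m_0=0, q_0=1.
Recurrence: m' = q*a - m,  q' = (d - m'^2)/q,  a' = floor((a_0 + m')/q').
  step 1: m=21, q=4, a=10
  step 2: m=19, q=21, a=1
  step 3: m=2, q=21, a=1
  step 4: m=19, q=4, a=10
  step 5: m=21, q=1, a=42
a_5 = 2*a_0 = 42, so the period closes here.
sqrt(445) = [21; 10, 1, 1, 10, 42]
Period length = 5

5


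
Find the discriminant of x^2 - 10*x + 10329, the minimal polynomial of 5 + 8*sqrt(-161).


The element 5 + 8*sqrt(-161) has minimal polynomial:
x^2 - 10*x + 10329
Discriminant = (-10)^2 - 4*(10329)
= 100 - 41316
= -41216

-41216


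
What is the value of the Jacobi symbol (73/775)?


Compute (73/775) via quadratic reciprocity:
  reciprocity: (73/775) -> +(775/73)
  reduce: (45/73)
  reciprocity: (45/73) -> +(73/45)
  reduce: (28/45)
  pull out 2: (2/45) = -1  (since 45 mod 8 = 5)
  pull out 2: (2/45) = -1  (since 45 mod 8 = 5)
  reciprocity: (7/45) -> +(45/7)
  reduce: (3/7)
  reciprocity: (3/7) -> -(7/3)
  reduce: (1/3)
  (1/3) = 1
Product of signs = -1

-1


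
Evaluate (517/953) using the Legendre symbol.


p = 953 is prime, so compute (517/953) with the reciprocity algorithm (Jacobi-symbol steps: pull out 2s via (2/n), flip via reciprocity, reduce):
  reciprocity: (517/953) -> +(953/517)
  reduce: (436/517)
  pull out 2: (2/517) = -1  (since 517 mod 8 = 5)
  pull out 2: (2/517) = -1  (since 517 mod 8 = 5)
  reciprocity: (109/517) -> +(517/109)
  reduce: (81/109)
  reciprocity: (81/109) -> +(109/81)
  reduce: (28/81)
  pull out 2: (2/81) = +1  (since 81 mod 8 = 1)
  pull out 2: (2/81) = +1  (since 81 mod 8 = 1)
  reciprocity: (7/81) -> +(81/7)
  reduce: (4/7)
  pull out 2: (2/7) = +1  (since 7 mod 8 = 7)
  pull out 2: (2/7) = +1  (since 7 mod 8 = 7)
  (1/7) = 1
Product of signs = 1
(517/953) = 1

1


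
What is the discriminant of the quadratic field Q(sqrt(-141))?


For K = Q(sqrt(d)) with d squarefree: disc(K) = d if d = 1 mod 4, and disc(K) = 4d if d = 2 or 3 mod 4.
Here d = -141, and d mod 4 = 3.
d = 3 mod 4, not 1 (O_K = Z[sqrt(d)]), so disc(K) = 4d = 4 * (-141) = -564

-564


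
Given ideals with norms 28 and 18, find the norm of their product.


N(IJ) = N(I) * N(J)
= 28 * 18
= 504

504


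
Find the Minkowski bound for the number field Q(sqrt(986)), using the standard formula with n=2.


d = 986, d mod 4 = 2, so disc(K) = 4d = 3944; |disc(K)| = 3944
Real quadratic field, so n = 2, s = r2 = 0, r1 = 2
M = (n!/n^n) * (4/pi)^s * sqrt(|disc(K)|) = (2!/2^2) * (4/pi)^0 * sqrt(3944)
= 0.5 * 1.000000 * 62.801274
= 31.4006

31.4006


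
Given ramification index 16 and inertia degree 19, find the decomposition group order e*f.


|D_P| = e * f
= 16 * 19
= 304

304


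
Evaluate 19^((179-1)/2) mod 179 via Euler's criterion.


p = 179 is prime and the exponent is (p-1)/2 = 89, so by Euler's criterion 19^89 = (19/179) = +1 or -1 mod 179.
Compute by square-and-multiply:
  89 = 64 + 16 + 8 + 1 (binary 1011001)
  Repeated squaring mod 179: 19^1 = 19, 19^2 = 3, 19^4 = 9, 19^8 = 81, 19^16 = 117, 19^32 = 85, 19^64 = 65
  19^89 = 19^64 * 19^16 * 19^8 * 19^1 = 65 * 117 * 81 * 19 mod 179
    65 * 117 = 7605 = 87 mod 179
    87 * 81 = 7047 = 66 mod 179
    66 * 19 = 1254 = 1 mod 179
  19^89 = 1 mod 179
Result 1: 19 is a quadratic residue mod 179.
19^89 mod 179 = 1

1


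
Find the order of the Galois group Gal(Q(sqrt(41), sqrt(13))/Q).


The 2 square roots of distinct primes are multiplicatively independent over Q,
so [K:Q] = 2^2 and Gal(K/Q) is isomorphic to (Z/2Z)^2.
|Gal| = 2^2 = 4

4


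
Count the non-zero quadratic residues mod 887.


For prime p, the number of non-zero quadratic residues is (p-1)/2.
= (887-1)/2
= 443

443


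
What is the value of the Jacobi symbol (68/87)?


Compute (68/87) via quadratic reciprocity:
  pull out 2: (2/87) = +1  (since 87 mod 8 = 7)
  pull out 2: (2/87) = +1  (since 87 mod 8 = 7)
  reciprocity: (17/87) -> +(87/17)
  reduce: (2/17)
  pull out 2: (2/17) = +1  (since 17 mod 8 = 1)
  (1/17) = 1
Product of signs = 1

1


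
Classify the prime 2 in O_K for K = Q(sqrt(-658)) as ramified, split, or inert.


K = Q(sqrt(-658)). Since d mod 4 = 2, disc(K) = -2632.
Check p | disc: -2632 mod 2 = 0.
p divides disc, so p ramifies: (p) = P^2 with e=2, f=1, g=1.
Therefore p is ramified.

ramified


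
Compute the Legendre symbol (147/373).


p = 373 is prime, so compute (147/373) with the reciprocity algorithm (Jacobi-symbol steps: pull out 2s via (2/n), flip via reciprocity, reduce):
  reciprocity: (147/373) -> +(373/147)
  reduce: (79/147)
  reciprocity: (79/147) -> -(147/79)
  reduce: (68/79)
  pull out 2: (2/79) = +1  (since 79 mod 8 = 7)
  pull out 2: (2/79) = +1  (since 79 mod 8 = 7)
  reciprocity: (17/79) -> +(79/17)
  reduce: (11/17)
  reciprocity: (11/17) -> +(17/11)
  reduce: (6/11)
  pull out 2: (2/11) = -1  (since 11 mod 8 = 3)
  reciprocity: (3/11) -> -(11/3)
  reduce: (2/3)
  pull out 2: (2/3) = -1  (since 3 mod 8 = 3)
  (1/3) = 1
Product of signs = 1
(147/373) = 1

1


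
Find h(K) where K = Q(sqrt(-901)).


K = Q(sqrt(-901)). d mod 4 = 3, so D = disc(K) = 4d = -3604
h(K) equals the number of primitive reduced positive-definite forms (a, b, c) = a*x^2 + b*x*y + c*y^2 with b^2 - 4ac = D,
where reduced means |b| <= a <= c, with b >= 0 whenever |b| = a or a = c, and primitive means gcd(a, b, c) = 1.
Reduced forces 3a^2 <= |D| = 3604, so 1 <= a <= 34; b must have the parity of D, and c = (b^2 - D)/(4a) must be an integer >= a.
Enumerate a = 1..34, b in [-a, a]:
  a=1: (1, 0, 901)  [1]
  a=2: (2, 2, 451)  [1]
  a=3..4: none
  a=5: (5, -4, 181), (5, 4, 181)  [2]
  a=6: none
  a=7: (7, -6, 130), (7, 6, 130)  [2]
  a=8..9: none
  a=10: (10, -6, 91), (10, 6, 91)  [2]
  a=11: (11, -2, 82), (11, 2, 82)  [2]
  a=12: none
  a=13: (13, -6, 70), (13, 6, 70)  [2]
  a=14: (14, -6, 65), (14, 6, 65)  [2]
  a=15..16: none
  a=17: (17, 0, 53)  [1]
  a=18: none
  a=19: (19, -14, 50), (19, 14, 50)  [2]
  a=20..21: none
  a=22: (22, -2, 41), (22, 2, 41)  [2]
  a=23..24: none
  a=25: (25, -14, 38), (25, 14, 38)  [2]
  a=26: (26, -6, 35), (26, 6, 35)  [2]
  a=27..33: none
  a=34: (34, 34, 35)  [1]
Total reduced forms: 1 + 1 + 2 + 2 + 2 + 2 + 2 + 2 + 1 + 2 + 2 + 2 + 2 + 1 = 24
h = 24

24


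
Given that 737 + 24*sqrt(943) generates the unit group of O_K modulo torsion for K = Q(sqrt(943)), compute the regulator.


epsilon = 737 + 24*sqrt(943)
= 1473.9993
R = ln(1473.9993)
= 7.2957

7.2957


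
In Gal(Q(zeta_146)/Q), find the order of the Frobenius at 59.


The Frobenius at p in Gal(Q(zeta_n)/Q) = (Z/nZ)* is the class of p, so its order is ord_146(59), the smallest k >= 1 with 59^k = 1 mod 146.
n = 146 = 2 * 73, phi(146) = 72; the order divides phi(n).
Divisors of 72: 1, 2, 3, 4, 6, 8, 9, 12, 18, 24, 36, 72
Repeated squaring mod 146: 59^1 = 59, 59^2 = 123, 59^4 = 91, 59^8 = 105, 59^16 = 75, 59^32 = 77, 59^64 = 89
Test divisors in increasing order:
  k=1: 59^1 = 59 mod 146
  k=2: 59^2 = 123 mod 146
  k=3: 59^3 = 123 * 59 = 103 mod 146
  k=4: 59^4 = 91 mod 146
  k=6: 59^6 = 91 * 123 = 97 mod 146
  k=8: 59^8 = 105 mod 146
  k=9: 59^9 = 105 * 59 = 63 mod 146
  k=12: 59^12 = 105 * 91 = 65 mod 146
  k=18: 59^18 = 75 * 123 = 27 mod 146
  k=24: 59^24 = 75 * 105 = 137 mod 146
  k=36: 59^36 = 77 * 91 = 145 mod 146
  k=72: 59^72 = 89 * 105 = 1 mod 146  <- first divisor giving 1
Order = 72

72


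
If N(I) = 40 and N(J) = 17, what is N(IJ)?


N(IJ) = N(I) * N(J)
= 40 * 17
= 680

680


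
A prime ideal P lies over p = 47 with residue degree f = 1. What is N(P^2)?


N(P^a) = p^(a*f)
= 47^(2*1)
= 47^2
= 2209

2209


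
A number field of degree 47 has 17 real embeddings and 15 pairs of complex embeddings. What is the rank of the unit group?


By Dirichlet's unit theorem:
rank = r1 + r2 - 1
= 17 + 15 - 1
= 31

31


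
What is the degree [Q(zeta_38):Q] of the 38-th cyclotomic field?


The degree equals Euler's totient phi(38).
38 = 2 * 19
phi(38) = 18

18


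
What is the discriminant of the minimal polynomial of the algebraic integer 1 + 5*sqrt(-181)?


The element 1 + 5*sqrt(-181) has minimal polynomial:
x^2 - 2*x + 4526
Discriminant = (-2)^2 - 4*(4526)
= 4 - 18104
= -18100

-18100


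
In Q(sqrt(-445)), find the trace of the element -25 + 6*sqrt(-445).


Tr(a + b*sqrt(d)) = (a + b*sqrt(d)) + (a - b*sqrt(d)) = 2a
= 2 * (-25)
= -50

-50


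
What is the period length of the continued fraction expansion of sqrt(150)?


Run the CF algorithm for sqrt(150).
a_0 = floor(sqrt(150)) = 12; set m_0=0, q_0=1.
Recurrence: m' = q*a - m,  q' = (d - m'^2)/q,  a' = floor((a_0 + m')/q').
  step 1: m=12, q=6, a=4
  step 2: m=12, q=1, a=24
a_2 = 2*a_0 = 24, so the period closes here.
sqrt(150) = [12; 4, 24]
Period length = 2

2


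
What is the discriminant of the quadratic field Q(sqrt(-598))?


For K = Q(sqrt(d)) with d squarefree: disc(K) = d if d = 1 mod 4, and disc(K) = 4d if d = 2 or 3 mod 4.
Here d = -598, and d mod 4 = 2.
d = 2 mod 4, not 1 (O_K = Z[sqrt(d)]), so disc(K) = 4d = 4 * (-598) = -2392

-2392


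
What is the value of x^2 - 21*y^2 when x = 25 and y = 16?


x^2 - d*y^2
= 25^2 - 21*16^2
= 625 - 5376
= -4751

-4751


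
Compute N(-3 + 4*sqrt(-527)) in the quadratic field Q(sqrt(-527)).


N(a + b*sqrt(d)) = a^2 - d*b^2
= (-3)^2 - (-527)*(4)^2
= 9 + 8432
= 8441

8441


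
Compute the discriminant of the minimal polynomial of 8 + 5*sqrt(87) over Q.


The element 8 + 5*sqrt(87) has minimal polynomial:
x^2 - 16*x - 2111
Discriminant = (-16)^2 - 4*(-2111)
= 256 + 8444
= 8700

8700


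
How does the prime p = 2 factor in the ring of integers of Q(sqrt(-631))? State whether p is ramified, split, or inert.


K = Q(sqrt(-631)). Since d mod 4 = 1, disc(K) = -631.
Check p | disc: -631 mod 2 = 1.
p=2 does not divide disc (d is 1 mod 4). 2 splits iff d = 1 mod 8.
d mod 8 = 1, so (d/2) = 1.
(d/p) = 1, so p splits: (p) = P*P' with e=1, f=1, g=2.
Therefore p is split.

split


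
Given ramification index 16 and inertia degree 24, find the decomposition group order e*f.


|D_P| = e * f
= 16 * 24
= 384

384


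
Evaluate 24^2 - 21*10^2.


x^2 - d*y^2
= 24^2 - 21*10^2
= 576 - 2100
= -1524

-1524


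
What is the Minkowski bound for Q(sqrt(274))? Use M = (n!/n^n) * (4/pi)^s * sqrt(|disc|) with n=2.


d = 274, d mod 4 = 2, so disc(K) = 4d = 1096; |disc(K)| = 1096
Real quadratic field, so n = 2, s = r2 = 0, r1 = 2
M = (n!/n^n) * (4/pi)^s * sqrt(|disc(K)|) = (2!/2^2) * (4/pi)^0 * sqrt(1096)
= 0.5 * 1.000000 * 33.105891
= 16.5529

16.5529


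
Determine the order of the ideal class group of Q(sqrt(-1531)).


K = Q(sqrt(-1531)). d mod 4 = 1, so D = disc(K) = d = -1531
h(K) equals the number of primitive reduced positive-definite forms (a, b, c) = a*x^2 + b*x*y + c*y^2 with b^2 - 4ac = D,
where reduced means |b| <= a <= c, with b >= 0 whenever |b| = a or a = c, and primitive means gcd(a, b, c) = 1.
Reduced forces 3a^2 <= |D| = 1531, so 1 <= a <= 22; b must have the parity of D, and c = (b^2 - D)/(4a) must be an integer >= a.
Enumerate a = 1..22, b in [-a, a]:
  a=1: (1, 1, 383)  [1]
  a=2..4: none
  a=5: (5, -3, 77), (5, 3, 77)  [2]
  a=6: none
  a=7: (7, -3, 55), (7, 3, 55)  [2]
  a=8..10: none
  a=11: (11, -3, 35), (11, 3, 35)  [2]
  a=12: none
  a=13: (13, -9, 31), (13, 9, 31)  [2]
  a=14..16: none
  a=17: (17, -13, 25), (17, 13, 25)  [2]
  a=18..22: none
Total reduced forms: 1 + 2 + 2 + 2 + 2 + 2 = 11
h = 11

11


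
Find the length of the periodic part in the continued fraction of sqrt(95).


Run the CF algorithm for sqrt(95).
a_0 = floor(sqrt(95)) = 9; set m_0=0, q_0=1.
Recurrence: m' = q*a - m,  q' = (d - m'^2)/q,  a' = floor((a_0 + m')/q').
  step 1: m=9, q=14, a=1
  step 2: m=5, q=5, a=2
  step 3: m=5, q=14, a=1
  step 4: m=9, q=1, a=18
a_4 = 2*a_0 = 18, so the period closes here.
sqrt(95) = [9; 1, 2, 1, 18]
Period length = 4

4


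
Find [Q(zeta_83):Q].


The degree equals Euler's totient phi(83).
83 = 83
phi(83) = 82

82


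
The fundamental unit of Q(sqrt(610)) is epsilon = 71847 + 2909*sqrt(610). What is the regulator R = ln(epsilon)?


epsilon = 71847 + 2909*sqrt(610)
= 143694.0000
R = ln(143694.0000)
= 11.8754

11.8754


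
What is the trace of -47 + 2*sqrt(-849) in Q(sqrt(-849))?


Tr(a + b*sqrt(d)) = (a + b*sqrt(d)) + (a - b*sqrt(d)) = 2a
= 2 * (-47)
= -94

-94


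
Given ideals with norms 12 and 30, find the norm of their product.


N(IJ) = N(I) * N(J)
= 12 * 30
= 360

360


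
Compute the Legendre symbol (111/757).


p = 757 is prime, so compute (111/757) with the reciprocity algorithm (Jacobi-symbol steps: pull out 2s via (2/n), flip via reciprocity, reduce):
  reciprocity: (111/757) -> +(757/111)
  reduce: (91/111)
  reciprocity: (91/111) -> -(111/91)
  reduce: (20/91)
  pull out 2: (2/91) = -1  (since 91 mod 8 = 3)
  pull out 2: (2/91) = -1  (since 91 mod 8 = 3)
  reciprocity: (5/91) -> +(91/5)
  reduce: (1/5)
  (1/5) = 1
Product of signs = -1
(111/757) = -1

-1


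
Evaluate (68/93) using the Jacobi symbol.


Compute (68/93) via quadratic reciprocity:
  pull out 2: (2/93) = -1  (since 93 mod 8 = 5)
  pull out 2: (2/93) = -1  (since 93 mod 8 = 5)
  reciprocity: (17/93) -> +(93/17)
  reduce: (8/17)
  pull out 2: (2/17) = +1  (since 17 mod 8 = 1)
  pull out 2: (2/17) = +1  (since 17 mod 8 = 1)
  pull out 2: (2/17) = +1  (since 17 mod 8 = 1)
  (1/17) = 1
Product of signs = 1

1


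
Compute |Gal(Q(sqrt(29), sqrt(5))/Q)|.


The 2 square roots of distinct primes are multiplicatively independent over Q,
so [K:Q] = 2^2 and Gal(K/Q) is isomorphic to (Z/2Z)^2.
|Gal| = 2^2 = 4

4


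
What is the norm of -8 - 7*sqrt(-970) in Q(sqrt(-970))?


N(a + b*sqrt(d)) = a^2 - d*b^2
= (-8)^2 - (-970)*(-7)^2
= 64 + 47530
= 47594

47594


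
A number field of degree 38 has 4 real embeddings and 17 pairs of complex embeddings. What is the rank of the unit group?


By Dirichlet's unit theorem:
rank = r1 + r2 - 1
= 4 + 17 - 1
= 20

20


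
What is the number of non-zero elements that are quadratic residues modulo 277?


For prime p, the number of non-zero quadratic residues is (p-1)/2.
= (277-1)/2
= 138

138


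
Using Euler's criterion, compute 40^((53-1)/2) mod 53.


p = 53 is prime and the exponent is (p-1)/2 = 26, so by Euler's criterion 40^26 = (40/53) = +1 or -1 mod 53.
Compute by square-and-multiply:
  26 = 16 + 8 + 2 (binary 11010)
  Repeated squaring mod 53: 40^1 = 40, 40^2 = 10, 40^4 = 47, 40^8 = 36, 40^16 = 24
  40^26 = 40^16 * 40^8 * 40^2 = 24 * 36 * 10 mod 53
    24 * 36 = 864 = 16 mod 53
    16 * 10 = 160 = 1 mod 53
  40^26 = 1 mod 53
Result 1: 40 is a quadratic residue mod 53.
40^26 mod 53 = 1

1
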